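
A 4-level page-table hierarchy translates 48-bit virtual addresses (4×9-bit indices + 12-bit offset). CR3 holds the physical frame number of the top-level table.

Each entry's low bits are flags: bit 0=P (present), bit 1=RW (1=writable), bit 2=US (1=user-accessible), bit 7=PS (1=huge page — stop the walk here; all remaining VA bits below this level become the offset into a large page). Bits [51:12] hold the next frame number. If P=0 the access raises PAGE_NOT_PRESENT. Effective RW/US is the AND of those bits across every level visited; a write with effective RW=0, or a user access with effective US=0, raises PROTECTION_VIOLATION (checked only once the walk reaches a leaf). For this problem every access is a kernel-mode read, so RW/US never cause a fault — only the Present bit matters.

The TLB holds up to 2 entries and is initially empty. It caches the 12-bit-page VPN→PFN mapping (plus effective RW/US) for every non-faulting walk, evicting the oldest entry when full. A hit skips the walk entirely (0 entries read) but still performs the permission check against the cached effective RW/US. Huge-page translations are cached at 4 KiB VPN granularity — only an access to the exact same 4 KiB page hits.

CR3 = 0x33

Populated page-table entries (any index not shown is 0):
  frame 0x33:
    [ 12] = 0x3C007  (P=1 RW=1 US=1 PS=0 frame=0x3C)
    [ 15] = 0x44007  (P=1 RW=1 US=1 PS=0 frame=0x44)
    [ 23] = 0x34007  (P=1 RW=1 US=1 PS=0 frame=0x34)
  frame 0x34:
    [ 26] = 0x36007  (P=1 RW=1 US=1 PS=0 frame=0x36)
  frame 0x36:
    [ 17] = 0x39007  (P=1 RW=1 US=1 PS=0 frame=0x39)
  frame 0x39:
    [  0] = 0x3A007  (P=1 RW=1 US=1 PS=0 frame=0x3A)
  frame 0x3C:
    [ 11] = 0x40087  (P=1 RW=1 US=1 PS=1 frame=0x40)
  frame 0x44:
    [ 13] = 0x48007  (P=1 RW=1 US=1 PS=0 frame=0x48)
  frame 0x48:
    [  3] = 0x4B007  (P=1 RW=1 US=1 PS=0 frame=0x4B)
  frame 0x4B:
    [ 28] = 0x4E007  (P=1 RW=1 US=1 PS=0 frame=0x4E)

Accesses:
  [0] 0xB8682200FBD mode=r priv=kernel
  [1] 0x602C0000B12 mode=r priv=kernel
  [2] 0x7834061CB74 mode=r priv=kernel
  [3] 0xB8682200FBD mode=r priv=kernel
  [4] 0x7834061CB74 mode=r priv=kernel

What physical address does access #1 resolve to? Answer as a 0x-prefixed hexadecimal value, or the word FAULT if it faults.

Per-access translation:
#0 VA=0xB8682200FBD (r,kernel):
  L0: frame=0x33 idx=23 entry=0x34007 [P=1 RW=1 US=1 PS=0]
  L1: frame=0x34 idx=26 entry=0x36007 [P=1 RW=1 US=1 PS=0]
  L2: frame=0x36 idx=17 entry=0x39007 [P=1 RW=1 US=1 PS=0]
  L3: frame=0x39 idx=0 entry=0x3A007 [P=1 RW=1 US=1 PS=0]
  ⇒ phys 0x3AFBD  [4 reads]
#1 VA=0x602C0000B12 (r,kernel):
  L0: frame=0x33 idx=12 entry=0x3C007 [P=1 RW=1 US=1 PS=0]
  L1: frame=0x3C idx=11 entry=0x40087 [P=1 RW=1 US=1 PS=1]
  ⇒ phys 0x40B12 (huge @L1)  [2 reads]
#2 VA=0x7834061CB74 (r,kernel):
  L0: frame=0x33 idx=15 entry=0x44007 [P=1 RW=1 US=1 PS=0]
  L1: frame=0x44 idx=13 entry=0x48007 [P=1 RW=1 US=1 PS=0]
  L2: frame=0x48 idx=3 entry=0x4B007 [P=1 RW=1 US=1 PS=0]
  L3: frame=0x4B idx=28 entry=0x4E007 [P=1 RW=1 US=1 PS=0]
  ⇒ phys 0x4EB74  [4 reads]
#3 VA=0xB8682200FBD (r,kernel):
  L0: frame=0x33 idx=23 entry=0x34007 [P=1 RW=1 US=1 PS=0]
  L1: frame=0x34 idx=26 entry=0x36007 [P=1 RW=1 US=1 PS=0]
  L2: frame=0x36 idx=17 entry=0x39007 [P=1 RW=1 US=1 PS=0]
  L3: frame=0x39 idx=0 entry=0x3A007 [P=1 RW=1 US=1 PS=0]
  ⇒ phys 0x3AFBD  [4 reads]
#4 VA=0x7834061CB74 (r,kernel):
  TLB hit vpn=0x7834061C → PA=0x4EB74

Access #1 PA: 0x40B12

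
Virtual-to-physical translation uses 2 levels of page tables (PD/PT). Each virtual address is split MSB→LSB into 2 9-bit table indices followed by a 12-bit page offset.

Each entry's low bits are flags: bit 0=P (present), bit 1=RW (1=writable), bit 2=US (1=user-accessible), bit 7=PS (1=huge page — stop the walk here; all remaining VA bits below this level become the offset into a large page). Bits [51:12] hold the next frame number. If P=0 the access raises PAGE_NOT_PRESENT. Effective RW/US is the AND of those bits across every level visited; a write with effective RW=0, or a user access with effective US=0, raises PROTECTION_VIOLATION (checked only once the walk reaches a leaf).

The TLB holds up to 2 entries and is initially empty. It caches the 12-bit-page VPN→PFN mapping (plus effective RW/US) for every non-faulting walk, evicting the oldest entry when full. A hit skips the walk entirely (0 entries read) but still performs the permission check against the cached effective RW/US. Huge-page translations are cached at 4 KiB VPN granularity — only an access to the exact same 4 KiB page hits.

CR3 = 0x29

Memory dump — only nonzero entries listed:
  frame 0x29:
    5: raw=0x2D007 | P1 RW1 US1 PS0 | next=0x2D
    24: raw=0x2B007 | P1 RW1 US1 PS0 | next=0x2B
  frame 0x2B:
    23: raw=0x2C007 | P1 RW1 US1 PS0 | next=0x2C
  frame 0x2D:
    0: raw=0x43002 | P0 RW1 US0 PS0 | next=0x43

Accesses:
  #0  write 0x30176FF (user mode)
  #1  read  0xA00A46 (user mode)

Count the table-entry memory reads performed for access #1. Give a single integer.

Walk each access:
#0 VA=0x30176FF (w,user):
  lvl0: tbl 0x29, slot 24 ⇒ 0x2B007 (P1/RW1/US1/PS0)
  lvl1: tbl 0x2B, slot 23 ⇒ 0x2C007 (P1/RW1/US1/PS0)
  → PA=0x2C6FF  (2 entries read)
#1 VA=0xA00A46 (r,user):
  lvl0: tbl 0x29, slot 5 ⇒ 0x2D007 (P1/RW1/US1/PS0)
  lvl1: tbl 0x2D, slot 0 ⇒ 0x43002 (P0/RW1/US0/PS0)
  ⇒ fault: PAGE_NOT_PRESENT  — 2 lookups

Entries read for #1: 2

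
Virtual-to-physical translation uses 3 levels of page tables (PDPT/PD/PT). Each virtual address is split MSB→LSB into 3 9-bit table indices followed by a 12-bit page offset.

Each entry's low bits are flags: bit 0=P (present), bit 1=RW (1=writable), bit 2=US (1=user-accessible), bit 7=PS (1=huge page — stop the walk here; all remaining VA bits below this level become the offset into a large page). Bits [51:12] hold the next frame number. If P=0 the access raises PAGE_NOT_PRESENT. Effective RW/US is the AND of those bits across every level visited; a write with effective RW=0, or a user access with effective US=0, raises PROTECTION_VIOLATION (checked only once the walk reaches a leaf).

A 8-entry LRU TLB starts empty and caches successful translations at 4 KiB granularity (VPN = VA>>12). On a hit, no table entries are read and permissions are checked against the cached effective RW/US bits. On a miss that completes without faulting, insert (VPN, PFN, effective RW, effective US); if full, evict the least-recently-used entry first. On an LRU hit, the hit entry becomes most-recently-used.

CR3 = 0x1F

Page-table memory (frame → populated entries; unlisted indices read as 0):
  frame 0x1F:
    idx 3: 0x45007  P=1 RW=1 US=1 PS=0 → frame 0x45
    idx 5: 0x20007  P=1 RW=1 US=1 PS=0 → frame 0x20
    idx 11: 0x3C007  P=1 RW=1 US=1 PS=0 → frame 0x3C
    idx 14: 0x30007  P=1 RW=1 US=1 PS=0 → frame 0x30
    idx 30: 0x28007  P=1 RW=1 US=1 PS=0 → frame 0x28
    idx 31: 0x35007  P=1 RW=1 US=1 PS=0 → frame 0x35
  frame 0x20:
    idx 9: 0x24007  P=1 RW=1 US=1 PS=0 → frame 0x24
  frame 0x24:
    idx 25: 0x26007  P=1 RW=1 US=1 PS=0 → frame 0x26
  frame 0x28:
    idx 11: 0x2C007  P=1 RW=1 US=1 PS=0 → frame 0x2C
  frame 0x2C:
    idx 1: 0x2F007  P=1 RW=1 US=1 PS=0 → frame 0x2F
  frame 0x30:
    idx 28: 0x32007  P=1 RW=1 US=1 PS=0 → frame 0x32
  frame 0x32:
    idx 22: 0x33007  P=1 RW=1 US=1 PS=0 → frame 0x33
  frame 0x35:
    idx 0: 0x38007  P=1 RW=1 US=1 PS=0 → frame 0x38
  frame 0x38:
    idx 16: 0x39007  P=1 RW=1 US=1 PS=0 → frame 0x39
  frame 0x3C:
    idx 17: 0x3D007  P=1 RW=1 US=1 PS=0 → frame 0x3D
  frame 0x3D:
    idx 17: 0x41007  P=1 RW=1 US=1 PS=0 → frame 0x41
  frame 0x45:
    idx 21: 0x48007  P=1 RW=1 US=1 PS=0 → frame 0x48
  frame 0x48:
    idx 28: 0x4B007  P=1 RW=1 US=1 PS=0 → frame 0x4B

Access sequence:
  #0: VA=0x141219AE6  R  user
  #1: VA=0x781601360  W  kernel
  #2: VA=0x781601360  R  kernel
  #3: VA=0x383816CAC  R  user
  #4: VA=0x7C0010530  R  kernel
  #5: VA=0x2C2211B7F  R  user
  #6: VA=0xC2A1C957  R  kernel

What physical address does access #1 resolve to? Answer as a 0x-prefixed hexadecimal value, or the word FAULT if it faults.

Walk each access:
#0 VA=0x141219AE6 (r,user):
  L0: frame=0x1F idx=5 entry=0x20007 [P=1 RW=1 US=1 PS=0]
  L1: frame=0x20 idx=9 entry=0x24007 [P=1 RW=1 US=1 PS=0]
  L2: frame=0x24 idx=25 entry=0x26007 [P=1 RW=1 US=1 PS=0]
  ⇒ phys 0x26AE6  [3 reads]
#1 VA=0x781601360 (w,kernel):
  L0: frame=0x1F idx=30 entry=0x28007 [P=1 RW=1 US=1 PS=0]
  L1: frame=0x28 idx=11 entry=0x2C007 [P=1 RW=1 US=1 PS=0]
  L2: frame=0x2C idx=1 entry=0x2F007 [P=1 RW=1 US=1 PS=0]
  ⇒ phys 0x2F360  [3 reads]
#2 VA=0x781601360 (r,kernel):
  TLB hit vpn=0x781601 → PA=0x2F360
#3 VA=0x383816CAC (r,user):
  L0: frame=0x1F idx=14 entry=0x30007 [P=1 RW=1 US=1 PS=0]
  L1: frame=0x30 idx=28 entry=0x32007 [P=1 RW=1 US=1 PS=0]
  L2: frame=0x32 idx=22 entry=0x33007 [P=1 RW=1 US=1 PS=0]
  ⇒ phys 0x33CAC  [3 reads]
#4 VA=0x7C0010530 (r,kernel):
  L0: frame=0x1F idx=31 entry=0x35007 [P=1 RW=1 US=1 PS=0]
  L1: frame=0x35 idx=0 entry=0x38007 [P=1 RW=1 US=1 PS=0]
  L2: frame=0x38 idx=16 entry=0x39007 [P=1 RW=1 US=1 PS=0]
  ⇒ phys 0x39530  [3 reads]
#5 VA=0x2C2211B7F (r,user):
  L0: frame=0x1F idx=11 entry=0x3C007 [P=1 RW=1 US=1 PS=0]
  L1: frame=0x3C idx=17 entry=0x3D007 [P=1 RW=1 US=1 PS=0]
  L2: frame=0x3D idx=17 entry=0x41007 [P=1 RW=1 US=1 PS=0]
  ⇒ phys 0x41B7F  [3 reads]
#6 VA=0xC2A1C957 (r,kernel):
  L0: frame=0x1F idx=3 entry=0x45007 [P=1 RW=1 US=1 PS=0]
  L1: frame=0x45 idx=21 entry=0x48007 [P=1 RW=1 US=1 PS=0]
  L2: frame=0x48 idx=28 entry=0x4B007 [P=1 RW=1 US=1 PS=0]
  ⇒ phys 0x4B957  [3 reads]

Access #1 PA: 0x2F360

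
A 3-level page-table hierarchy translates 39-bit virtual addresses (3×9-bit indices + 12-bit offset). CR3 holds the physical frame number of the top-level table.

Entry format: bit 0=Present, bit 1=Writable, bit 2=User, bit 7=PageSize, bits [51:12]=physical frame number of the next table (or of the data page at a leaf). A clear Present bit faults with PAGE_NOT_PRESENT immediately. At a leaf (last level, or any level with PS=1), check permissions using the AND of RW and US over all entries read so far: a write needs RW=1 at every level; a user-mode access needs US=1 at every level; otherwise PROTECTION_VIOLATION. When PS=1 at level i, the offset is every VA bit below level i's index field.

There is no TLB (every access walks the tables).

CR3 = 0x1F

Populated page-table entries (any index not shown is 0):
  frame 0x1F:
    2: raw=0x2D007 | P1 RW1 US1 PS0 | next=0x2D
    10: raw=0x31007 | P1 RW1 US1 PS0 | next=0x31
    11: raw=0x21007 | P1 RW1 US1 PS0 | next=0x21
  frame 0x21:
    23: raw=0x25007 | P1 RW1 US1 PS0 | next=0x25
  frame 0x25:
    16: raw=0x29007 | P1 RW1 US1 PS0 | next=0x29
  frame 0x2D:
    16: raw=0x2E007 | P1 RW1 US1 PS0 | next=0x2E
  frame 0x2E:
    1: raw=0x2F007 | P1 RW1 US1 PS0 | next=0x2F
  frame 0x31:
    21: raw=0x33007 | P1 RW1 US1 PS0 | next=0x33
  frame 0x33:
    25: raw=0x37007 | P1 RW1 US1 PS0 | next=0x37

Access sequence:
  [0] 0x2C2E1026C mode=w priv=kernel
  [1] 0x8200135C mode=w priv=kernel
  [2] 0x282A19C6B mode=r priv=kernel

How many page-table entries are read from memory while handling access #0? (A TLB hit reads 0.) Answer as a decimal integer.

Trace:
#0 VA=0x2C2E1026C (w,kernel):
  L0 @0x1F[11] → 0x21007  P=1,RW=1,US=1,PS=0
  L1 @0x21[23] → 0x25007  P=1,RW=1,US=1,PS=0
  L2 @0x25[16] → 0x29007  P=1,RW=1,US=1,PS=0
  ✓ 0x2926C  — 3 lookups
#1 VA=0x8200135C (w,kernel):
  L0 @0x1F[2] → 0x2D007  P=1,RW=1,US=1,PS=0
  L1 @0x2D[16] → 0x2E007  P=1,RW=1,US=1,PS=0
  L2 @0x2E[1] → 0x2F007  P=1,RW=1,US=1,PS=0
  ✓ 0x2F35C  — 3 lookups
#2 VA=0x282A19C6B (r,kernel):
  L0 @0x1F[10] → 0x31007  P=1,RW=1,US=1,PS=0
  L1 @0x31[21] → 0x33007  P=1,RW=1,US=1,PS=0
  L2 @0x33[25] → 0x37007  P=1,RW=1,US=1,PS=0
  ✓ 0x37C6B  — 3 lookups

Entries read for #0: 3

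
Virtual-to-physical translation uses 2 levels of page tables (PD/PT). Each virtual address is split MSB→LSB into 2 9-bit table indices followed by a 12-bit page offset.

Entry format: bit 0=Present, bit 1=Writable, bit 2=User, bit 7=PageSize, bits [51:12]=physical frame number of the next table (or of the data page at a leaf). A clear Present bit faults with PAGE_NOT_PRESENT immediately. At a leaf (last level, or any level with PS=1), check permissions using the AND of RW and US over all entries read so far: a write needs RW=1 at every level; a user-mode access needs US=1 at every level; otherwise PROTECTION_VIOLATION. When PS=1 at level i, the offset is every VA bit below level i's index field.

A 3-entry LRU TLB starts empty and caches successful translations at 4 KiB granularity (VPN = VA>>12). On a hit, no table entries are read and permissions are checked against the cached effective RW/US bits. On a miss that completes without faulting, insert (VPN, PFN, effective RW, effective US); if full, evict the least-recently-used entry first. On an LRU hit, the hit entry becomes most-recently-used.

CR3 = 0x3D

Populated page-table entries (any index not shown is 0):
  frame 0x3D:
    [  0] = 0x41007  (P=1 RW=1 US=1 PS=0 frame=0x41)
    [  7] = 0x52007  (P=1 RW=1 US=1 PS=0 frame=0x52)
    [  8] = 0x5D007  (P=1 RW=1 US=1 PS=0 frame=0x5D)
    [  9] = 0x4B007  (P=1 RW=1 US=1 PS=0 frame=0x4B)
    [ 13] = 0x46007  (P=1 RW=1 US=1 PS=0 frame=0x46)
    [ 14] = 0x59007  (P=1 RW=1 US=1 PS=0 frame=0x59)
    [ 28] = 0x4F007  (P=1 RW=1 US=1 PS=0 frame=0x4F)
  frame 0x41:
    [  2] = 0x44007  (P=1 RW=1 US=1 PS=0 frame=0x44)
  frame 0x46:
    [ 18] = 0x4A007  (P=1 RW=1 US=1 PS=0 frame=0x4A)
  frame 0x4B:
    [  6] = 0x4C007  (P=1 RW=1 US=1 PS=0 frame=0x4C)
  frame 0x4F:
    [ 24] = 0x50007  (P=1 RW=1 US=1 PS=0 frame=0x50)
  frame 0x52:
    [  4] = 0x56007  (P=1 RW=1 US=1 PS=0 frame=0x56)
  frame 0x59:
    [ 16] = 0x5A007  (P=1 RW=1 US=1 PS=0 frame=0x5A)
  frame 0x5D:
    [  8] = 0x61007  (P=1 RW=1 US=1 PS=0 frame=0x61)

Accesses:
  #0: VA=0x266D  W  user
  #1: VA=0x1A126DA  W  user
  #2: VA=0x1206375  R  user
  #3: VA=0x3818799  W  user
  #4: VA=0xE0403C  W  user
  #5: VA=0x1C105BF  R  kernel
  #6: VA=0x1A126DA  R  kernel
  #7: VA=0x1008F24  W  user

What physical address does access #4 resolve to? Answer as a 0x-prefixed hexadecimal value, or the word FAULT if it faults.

Per-access translation:
#0 VA=0x266D (w,user):
  L0: frame=0x3D idx=0 entry=0x41007 [P=1 RW=1 US=1 PS=0]
  L1: frame=0x41 idx=2 entry=0x44007 [P=1 RW=1 US=1 PS=0]
  ✓ 0x4466D  — 2 lookups
#1 VA=0x1A126DA (w,user):
  L0: frame=0x3D idx=13 entry=0x46007 [P=1 RW=1 US=1 PS=0]
  L1: frame=0x46 idx=18 entry=0x4A007 [P=1 RW=1 US=1 PS=0]
  ✓ 0x4A6DA  — 2 lookups
#2 VA=0x1206375 (r,user):
  L0: frame=0x3D idx=9 entry=0x4B007 [P=1 RW=1 US=1 PS=0]
  L1: frame=0x4B idx=6 entry=0x4C007 [P=1 RW=1 US=1 PS=0]
  ✓ 0x4C375  — 2 lookups
#3 VA=0x3818799 (w,user):
  L0: frame=0x3D idx=28 entry=0x4F007 [P=1 RW=1 US=1 PS=0]
  L1: frame=0x4F idx=24 entry=0x50007 [P=1 RW=1 US=1 PS=0]
  ✓ 0x50799  — 2 lookups
#4 VA=0xE0403C (w,user):
  L0: frame=0x3D idx=7 entry=0x52007 [P=1 RW=1 US=1 PS=0]
  L1: frame=0x52 idx=4 entry=0x56007 [P=1 RW=1 US=1 PS=0]
  ✓ 0x5603C  — 2 lookups
#5 VA=0x1C105BF (r,kernel):
  L0: frame=0x3D idx=14 entry=0x59007 [P=1 RW=1 US=1 PS=0]
  L1: frame=0x59 idx=16 entry=0x5A007 [P=1 RW=1 US=1 PS=0]
  ✓ 0x5A5BF  — 2 lookups
#6 VA=0x1A126DA (r,kernel):
  L0: frame=0x3D idx=13 entry=0x46007 [P=1 RW=1 US=1 PS=0]
  L1: frame=0x46 idx=18 entry=0x4A007 [P=1 RW=1 US=1 PS=0]
  ✓ 0x4A6DA  — 2 lookups
#7 VA=0x1008F24 (w,user):
  L0: frame=0x3D idx=8 entry=0x5D007 [P=1 RW=1 US=1 PS=0]
  L1: frame=0x5D idx=8 entry=0x61007 [P=1 RW=1 US=1 PS=0]
  ✓ 0x61F24  — 2 lookups

Access #4 PA: 0x5603C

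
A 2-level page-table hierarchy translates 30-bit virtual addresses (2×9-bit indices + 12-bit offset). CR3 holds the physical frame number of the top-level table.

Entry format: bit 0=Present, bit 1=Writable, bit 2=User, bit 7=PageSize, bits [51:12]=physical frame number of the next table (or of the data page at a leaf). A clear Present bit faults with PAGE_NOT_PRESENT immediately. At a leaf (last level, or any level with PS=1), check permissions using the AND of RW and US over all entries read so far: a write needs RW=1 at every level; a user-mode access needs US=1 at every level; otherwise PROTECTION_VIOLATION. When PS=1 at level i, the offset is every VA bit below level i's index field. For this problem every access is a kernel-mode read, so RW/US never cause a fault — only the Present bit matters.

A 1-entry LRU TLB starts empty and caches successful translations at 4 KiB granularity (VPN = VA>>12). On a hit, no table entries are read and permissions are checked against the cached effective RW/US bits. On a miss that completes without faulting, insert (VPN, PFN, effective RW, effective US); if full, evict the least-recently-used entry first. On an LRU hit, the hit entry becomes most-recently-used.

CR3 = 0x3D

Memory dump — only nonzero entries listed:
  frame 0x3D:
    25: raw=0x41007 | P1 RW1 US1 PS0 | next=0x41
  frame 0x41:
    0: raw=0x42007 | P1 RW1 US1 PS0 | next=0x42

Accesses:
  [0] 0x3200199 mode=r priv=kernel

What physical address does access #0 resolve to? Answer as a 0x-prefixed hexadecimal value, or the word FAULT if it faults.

Walk each access:
#0 VA=0x3200199 (r,kernel):
  L0: frame=0x3D idx=25 entry=0x41007 [P=1 RW=1 US=1 PS=0]
  L1: frame=0x41 idx=0 entry=0x42007 [P=1 RW=1 US=1 PS=0]
  → PA=0x42199  (2 entries read)

Access #0 PA: 0x42199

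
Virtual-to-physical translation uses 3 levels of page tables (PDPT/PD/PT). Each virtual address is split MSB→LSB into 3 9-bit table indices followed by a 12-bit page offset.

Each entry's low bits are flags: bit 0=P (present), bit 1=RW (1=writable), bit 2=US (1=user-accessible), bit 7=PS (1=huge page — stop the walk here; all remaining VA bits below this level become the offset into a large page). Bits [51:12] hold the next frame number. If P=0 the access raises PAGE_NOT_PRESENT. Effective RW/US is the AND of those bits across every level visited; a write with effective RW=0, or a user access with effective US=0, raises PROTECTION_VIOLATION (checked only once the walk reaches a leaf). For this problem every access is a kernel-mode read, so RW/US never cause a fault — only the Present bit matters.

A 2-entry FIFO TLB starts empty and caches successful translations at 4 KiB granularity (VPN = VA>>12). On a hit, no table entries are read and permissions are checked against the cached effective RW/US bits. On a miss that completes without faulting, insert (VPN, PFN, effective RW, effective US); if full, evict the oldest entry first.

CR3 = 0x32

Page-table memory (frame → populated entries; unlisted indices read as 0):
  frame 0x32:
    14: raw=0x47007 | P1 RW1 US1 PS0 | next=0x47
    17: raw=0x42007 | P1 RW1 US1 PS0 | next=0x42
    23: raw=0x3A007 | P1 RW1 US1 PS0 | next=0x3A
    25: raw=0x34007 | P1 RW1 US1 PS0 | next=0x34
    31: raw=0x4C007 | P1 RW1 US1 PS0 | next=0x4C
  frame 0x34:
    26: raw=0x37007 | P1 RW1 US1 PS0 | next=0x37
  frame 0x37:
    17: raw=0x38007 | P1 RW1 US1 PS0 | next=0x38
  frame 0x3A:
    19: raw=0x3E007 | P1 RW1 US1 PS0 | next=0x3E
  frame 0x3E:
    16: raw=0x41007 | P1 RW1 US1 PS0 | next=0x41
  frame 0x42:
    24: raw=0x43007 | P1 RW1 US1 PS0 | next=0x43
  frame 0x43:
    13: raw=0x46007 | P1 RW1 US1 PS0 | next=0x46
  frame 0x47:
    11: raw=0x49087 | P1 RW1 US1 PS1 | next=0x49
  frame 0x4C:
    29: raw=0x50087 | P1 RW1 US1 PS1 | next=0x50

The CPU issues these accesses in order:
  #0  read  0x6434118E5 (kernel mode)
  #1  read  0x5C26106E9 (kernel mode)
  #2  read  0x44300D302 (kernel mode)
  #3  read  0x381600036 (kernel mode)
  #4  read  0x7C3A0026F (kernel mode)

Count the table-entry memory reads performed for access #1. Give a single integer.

Trace:
#0 VA=0x6434118E5 (r,kernel):
  lvl0: tbl 0x32, slot 25 ⇒ 0x34007 (P1/RW1/US1/PS0)
  lvl1: tbl 0x34, slot 26 ⇒ 0x37007 (P1/RW1/US1/PS0)
  lvl2: tbl 0x37, slot 17 ⇒ 0x38007 (P1/RW1/US1/PS0)
  ⇒ phys 0x388E5  [3 reads]
#1 VA=0x5C26106E9 (r,kernel):
  lvl0: tbl 0x32, slot 23 ⇒ 0x3A007 (P1/RW1/US1/PS0)
  lvl1: tbl 0x3A, slot 19 ⇒ 0x3E007 (P1/RW1/US1/PS0)
  lvl2: tbl 0x3E, slot 16 ⇒ 0x41007 (P1/RW1/US1/PS0)
  ⇒ phys 0x416E9  [3 reads]
#2 VA=0x44300D302 (r,kernel):
  lvl0: tbl 0x32, slot 17 ⇒ 0x42007 (P1/RW1/US1/PS0)
  lvl1: tbl 0x42, slot 24 ⇒ 0x43007 (P1/RW1/US1/PS0)
  lvl2: tbl 0x43, slot 13 ⇒ 0x46007 (P1/RW1/US1/PS0)
  ⇒ phys 0x46302  [3 reads]
#3 VA=0x381600036 (r,kernel):
  lvl0: tbl 0x32, slot 14 ⇒ 0x47007 (P1/RW1/US1/PS0)
  lvl1: tbl 0x47, slot 11 ⇒ 0x49087 (P1/RW1/US1/PS1)
  ⇒ phys 0x49036 (huge @L1)  [2 reads]
#4 VA=0x7C3A0026F (r,kernel):
  lvl0: tbl 0x32, slot 31 ⇒ 0x4C007 (P1/RW1/US1/PS0)
  lvl1: tbl 0x4C, slot 29 ⇒ 0x50087 (P1/RW1/US1/PS1)
  ⇒ phys 0x5026F (huge @L1)  [2 reads]

Entries read for #1: 3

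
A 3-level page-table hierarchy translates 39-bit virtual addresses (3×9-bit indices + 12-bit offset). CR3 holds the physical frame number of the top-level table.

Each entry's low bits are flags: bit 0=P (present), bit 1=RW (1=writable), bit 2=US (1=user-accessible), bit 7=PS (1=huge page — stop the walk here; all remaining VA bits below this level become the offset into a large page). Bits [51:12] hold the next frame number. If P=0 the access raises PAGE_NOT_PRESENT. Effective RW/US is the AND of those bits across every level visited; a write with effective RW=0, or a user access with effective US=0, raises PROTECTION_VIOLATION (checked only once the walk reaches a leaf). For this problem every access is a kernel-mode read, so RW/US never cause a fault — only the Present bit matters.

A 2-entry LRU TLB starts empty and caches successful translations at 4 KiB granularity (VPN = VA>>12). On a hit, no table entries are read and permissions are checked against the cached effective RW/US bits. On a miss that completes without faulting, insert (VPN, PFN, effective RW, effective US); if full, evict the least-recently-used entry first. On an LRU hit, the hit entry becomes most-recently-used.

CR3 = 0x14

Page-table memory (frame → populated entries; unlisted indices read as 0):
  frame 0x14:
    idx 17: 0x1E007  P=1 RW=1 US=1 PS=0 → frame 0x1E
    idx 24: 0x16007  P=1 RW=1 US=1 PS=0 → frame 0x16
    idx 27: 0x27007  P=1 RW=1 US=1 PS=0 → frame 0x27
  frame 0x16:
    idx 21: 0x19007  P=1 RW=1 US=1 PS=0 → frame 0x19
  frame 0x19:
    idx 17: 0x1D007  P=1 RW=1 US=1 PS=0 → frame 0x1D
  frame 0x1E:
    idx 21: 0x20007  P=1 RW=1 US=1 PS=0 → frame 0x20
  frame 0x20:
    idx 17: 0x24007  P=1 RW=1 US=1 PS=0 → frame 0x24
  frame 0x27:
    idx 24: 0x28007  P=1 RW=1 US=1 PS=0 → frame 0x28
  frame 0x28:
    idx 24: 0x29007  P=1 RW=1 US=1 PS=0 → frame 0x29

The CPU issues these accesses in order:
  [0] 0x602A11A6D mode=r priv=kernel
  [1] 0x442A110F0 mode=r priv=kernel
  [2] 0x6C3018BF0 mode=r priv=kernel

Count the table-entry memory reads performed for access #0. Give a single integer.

Per-access translation:
#0 VA=0x602A11A6D (r,kernel):
  [0] read 0x14 idx=24: raw=0x16007 flags P=1 W=1 U=1 S=0
  [1] read 0x16 idx=21: raw=0x19007 flags P=1 W=1 U=1 S=0
  [2] read 0x19 idx=17: raw=0x1D007 flags P=1 W=1 U=1 S=0
  ⇒ phys 0x1DA6D  [3 reads]
#1 VA=0x442A110F0 (r,kernel):
  [0] read 0x14 idx=17: raw=0x1E007 flags P=1 W=1 U=1 S=0
  [1] read 0x1E idx=21: raw=0x20007 flags P=1 W=1 U=1 S=0
  [2] read 0x20 idx=17: raw=0x24007 flags P=1 W=1 U=1 S=0
  ⇒ phys 0x240F0  [3 reads]
#2 VA=0x6C3018BF0 (r,kernel):
  [0] read 0x14 idx=27: raw=0x27007 flags P=1 W=1 U=1 S=0
  [1] read 0x27 idx=24: raw=0x28007 flags P=1 W=1 U=1 S=0
  [2] read 0x28 idx=24: raw=0x29007 flags P=1 W=1 U=1 S=0
  ⇒ phys 0x29BF0  [3 reads]

Entries read for #0: 3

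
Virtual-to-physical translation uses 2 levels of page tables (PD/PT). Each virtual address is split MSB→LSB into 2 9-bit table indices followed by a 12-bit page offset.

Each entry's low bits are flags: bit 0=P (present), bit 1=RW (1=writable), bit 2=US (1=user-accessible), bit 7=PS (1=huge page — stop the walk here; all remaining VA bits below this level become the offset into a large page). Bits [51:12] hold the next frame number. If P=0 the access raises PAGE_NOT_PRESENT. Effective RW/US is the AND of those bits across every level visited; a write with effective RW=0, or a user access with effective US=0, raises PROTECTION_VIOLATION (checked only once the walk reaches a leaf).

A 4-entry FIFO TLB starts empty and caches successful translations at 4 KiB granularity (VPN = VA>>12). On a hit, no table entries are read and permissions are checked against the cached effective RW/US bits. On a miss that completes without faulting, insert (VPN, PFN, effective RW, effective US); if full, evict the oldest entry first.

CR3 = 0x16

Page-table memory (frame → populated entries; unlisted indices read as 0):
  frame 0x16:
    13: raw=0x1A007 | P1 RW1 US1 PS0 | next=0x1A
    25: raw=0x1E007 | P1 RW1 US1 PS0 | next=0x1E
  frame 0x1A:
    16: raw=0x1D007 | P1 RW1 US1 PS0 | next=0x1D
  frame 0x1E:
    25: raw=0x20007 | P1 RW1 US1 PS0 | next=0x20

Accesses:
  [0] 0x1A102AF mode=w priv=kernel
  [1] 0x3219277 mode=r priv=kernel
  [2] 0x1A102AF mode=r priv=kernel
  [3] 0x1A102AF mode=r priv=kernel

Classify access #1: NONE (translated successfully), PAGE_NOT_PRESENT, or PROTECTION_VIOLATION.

Per-access translation:
#0 VA=0x1A102AF (w,kernel):
  L0 @0x16[13] → 0x1A007  P=1,RW=1,US=1,PS=0
  L1 @0x1A[16] → 0x1D007  P=1,RW=1,US=1,PS=0
  ⇒ phys 0x1D2AF  [2 reads]
#1 VA=0x3219277 (r,kernel):
  L0 @0x16[25] → 0x1E007  P=1,RW=1,US=1,PS=0
  L1 @0x1E[25] → 0x20007  P=1,RW=1,US=1,PS=0
  ⇒ phys 0x20277  [2 reads]
#2 VA=0x1A102AF (r,kernel):
  TLB hit vpn=0x1A10 → PA=0x1D2AF
#3 VA=0x1A102AF (r,kernel):
  TLB hit vpn=0x1A10 → PA=0x1D2AF

Access #1 fault: NONE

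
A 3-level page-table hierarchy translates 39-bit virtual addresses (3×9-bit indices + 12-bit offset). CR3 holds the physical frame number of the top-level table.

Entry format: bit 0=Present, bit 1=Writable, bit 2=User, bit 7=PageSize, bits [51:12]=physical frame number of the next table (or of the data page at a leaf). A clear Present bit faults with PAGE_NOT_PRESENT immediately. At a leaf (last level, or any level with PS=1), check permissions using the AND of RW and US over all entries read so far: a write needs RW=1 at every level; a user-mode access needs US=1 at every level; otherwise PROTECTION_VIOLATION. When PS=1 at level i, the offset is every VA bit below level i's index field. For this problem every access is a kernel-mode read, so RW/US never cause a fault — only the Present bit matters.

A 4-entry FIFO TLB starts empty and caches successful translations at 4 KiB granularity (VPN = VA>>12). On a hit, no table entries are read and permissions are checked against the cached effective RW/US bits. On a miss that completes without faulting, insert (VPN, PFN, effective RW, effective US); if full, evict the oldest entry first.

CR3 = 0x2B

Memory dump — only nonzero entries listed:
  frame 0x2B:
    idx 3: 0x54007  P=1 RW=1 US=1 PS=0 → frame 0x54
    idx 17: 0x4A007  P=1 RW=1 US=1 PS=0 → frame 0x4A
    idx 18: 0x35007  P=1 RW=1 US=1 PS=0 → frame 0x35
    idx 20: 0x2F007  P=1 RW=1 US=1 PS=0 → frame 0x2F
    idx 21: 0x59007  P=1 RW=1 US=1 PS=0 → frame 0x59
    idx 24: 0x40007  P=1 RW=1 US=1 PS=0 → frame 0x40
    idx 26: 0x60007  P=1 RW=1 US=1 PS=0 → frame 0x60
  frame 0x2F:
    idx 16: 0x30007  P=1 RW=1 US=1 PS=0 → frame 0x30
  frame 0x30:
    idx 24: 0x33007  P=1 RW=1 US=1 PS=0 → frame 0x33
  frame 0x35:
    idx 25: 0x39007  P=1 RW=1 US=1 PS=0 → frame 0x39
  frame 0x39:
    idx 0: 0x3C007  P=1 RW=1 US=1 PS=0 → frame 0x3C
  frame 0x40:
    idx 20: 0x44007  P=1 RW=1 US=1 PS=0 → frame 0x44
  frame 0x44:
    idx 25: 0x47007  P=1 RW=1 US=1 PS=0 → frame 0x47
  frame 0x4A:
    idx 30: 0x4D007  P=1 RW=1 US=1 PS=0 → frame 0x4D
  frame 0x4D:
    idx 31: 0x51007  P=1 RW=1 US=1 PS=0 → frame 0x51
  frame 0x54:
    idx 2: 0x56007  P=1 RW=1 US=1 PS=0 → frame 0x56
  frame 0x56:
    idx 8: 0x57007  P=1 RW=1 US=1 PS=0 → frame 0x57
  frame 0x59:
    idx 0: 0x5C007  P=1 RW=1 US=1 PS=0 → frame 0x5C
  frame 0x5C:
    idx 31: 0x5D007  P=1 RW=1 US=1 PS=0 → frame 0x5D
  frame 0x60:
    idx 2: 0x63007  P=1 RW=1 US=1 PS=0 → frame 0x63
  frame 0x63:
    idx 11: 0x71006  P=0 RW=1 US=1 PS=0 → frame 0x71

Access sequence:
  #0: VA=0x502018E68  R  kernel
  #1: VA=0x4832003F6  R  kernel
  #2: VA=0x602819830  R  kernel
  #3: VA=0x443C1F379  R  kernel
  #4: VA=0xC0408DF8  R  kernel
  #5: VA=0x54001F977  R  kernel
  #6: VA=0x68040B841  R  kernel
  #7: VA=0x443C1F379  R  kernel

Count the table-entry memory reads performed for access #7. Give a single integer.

Trace:
#0 VA=0x502018E68 (r,kernel):
  [0] read 0x2B idx=20: raw=0x2F007 flags P=1 W=1 U=1 S=0
  [1] read 0x2F idx=16: raw=0x30007 flags P=1 W=1 U=1 S=0
  [2] read 0x30 idx=24: raw=0x33007 flags P=1 W=1 U=1 S=0
  → PA=0x33E68  (3 entries read)
#1 VA=0x4832003F6 (r,kernel):
  [0] read 0x2B idx=18: raw=0x35007 flags P=1 W=1 U=1 S=0
  [1] read 0x35 idx=25: raw=0x39007 flags P=1 W=1 U=1 S=0
  [2] read 0x39 idx=0: raw=0x3C007 flags P=1 W=1 U=1 S=0
  → PA=0x3C3F6  (3 entries read)
#2 VA=0x602819830 (r,kernel):
  [0] read 0x2B idx=24: raw=0x40007 flags P=1 W=1 U=1 S=0
  [1] read 0x40 idx=20: raw=0x44007 flags P=1 W=1 U=1 S=0
  [2] read 0x44 idx=25: raw=0x47007 flags P=1 W=1 U=1 S=0
  → PA=0x47830  (3 entries read)
#3 VA=0x443C1F379 (r,kernel):
  [0] read 0x2B idx=17: raw=0x4A007 flags P=1 W=1 U=1 S=0
  [1] read 0x4A idx=30: raw=0x4D007 flags P=1 W=1 U=1 S=0
  [2] read 0x4D idx=31: raw=0x51007 flags P=1 W=1 U=1 S=0
  → PA=0x51379  (3 entries read)
#4 VA=0xC0408DF8 (r,kernel):
  [0] read 0x2B idx=3: raw=0x54007 flags P=1 W=1 U=1 S=0
  [1] read 0x54 idx=2: raw=0x56007 flags P=1 W=1 U=1 S=0
  [2] read 0x56 idx=8: raw=0x57007 flags P=1 W=1 U=1 S=0
  → PA=0x57DF8  (3 entries read)
#5 VA=0x54001F977 (r,kernel):
  [0] read 0x2B idx=21: raw=0x59007 flags P=1 W=1 U=1 S=0
  [1] read 0x59 idx=0: raw=0x5C007 flags P=1 W=1 U=1 S=0
  [2] read 0x5C idx=31: raw=0x5D007 flags P=1 W=1 U=1 S=0
  → PA=0x5D977  (3 entries read)
#6 VA=0x68040B841 (r,kernel):
  [0] read 0x2B idx=26: raw=0x60007 flags P=1 W=1 U=1 S=0
  [1] read 0x60 idx=2: raw=0x63007 flags P=1 W=1 U=1 S=0
  [2] read 0x63 idx=11: raw=0x71006 flags P=0 W=1 U=1 S=0
  → PAGE_NOT_PRESENT  (3 entries read)
#7 VA=0x443C1F379 (r,kernel):
  TLB hit vpn=0x443C1F → PA=0x51379

Entries read for #7: 0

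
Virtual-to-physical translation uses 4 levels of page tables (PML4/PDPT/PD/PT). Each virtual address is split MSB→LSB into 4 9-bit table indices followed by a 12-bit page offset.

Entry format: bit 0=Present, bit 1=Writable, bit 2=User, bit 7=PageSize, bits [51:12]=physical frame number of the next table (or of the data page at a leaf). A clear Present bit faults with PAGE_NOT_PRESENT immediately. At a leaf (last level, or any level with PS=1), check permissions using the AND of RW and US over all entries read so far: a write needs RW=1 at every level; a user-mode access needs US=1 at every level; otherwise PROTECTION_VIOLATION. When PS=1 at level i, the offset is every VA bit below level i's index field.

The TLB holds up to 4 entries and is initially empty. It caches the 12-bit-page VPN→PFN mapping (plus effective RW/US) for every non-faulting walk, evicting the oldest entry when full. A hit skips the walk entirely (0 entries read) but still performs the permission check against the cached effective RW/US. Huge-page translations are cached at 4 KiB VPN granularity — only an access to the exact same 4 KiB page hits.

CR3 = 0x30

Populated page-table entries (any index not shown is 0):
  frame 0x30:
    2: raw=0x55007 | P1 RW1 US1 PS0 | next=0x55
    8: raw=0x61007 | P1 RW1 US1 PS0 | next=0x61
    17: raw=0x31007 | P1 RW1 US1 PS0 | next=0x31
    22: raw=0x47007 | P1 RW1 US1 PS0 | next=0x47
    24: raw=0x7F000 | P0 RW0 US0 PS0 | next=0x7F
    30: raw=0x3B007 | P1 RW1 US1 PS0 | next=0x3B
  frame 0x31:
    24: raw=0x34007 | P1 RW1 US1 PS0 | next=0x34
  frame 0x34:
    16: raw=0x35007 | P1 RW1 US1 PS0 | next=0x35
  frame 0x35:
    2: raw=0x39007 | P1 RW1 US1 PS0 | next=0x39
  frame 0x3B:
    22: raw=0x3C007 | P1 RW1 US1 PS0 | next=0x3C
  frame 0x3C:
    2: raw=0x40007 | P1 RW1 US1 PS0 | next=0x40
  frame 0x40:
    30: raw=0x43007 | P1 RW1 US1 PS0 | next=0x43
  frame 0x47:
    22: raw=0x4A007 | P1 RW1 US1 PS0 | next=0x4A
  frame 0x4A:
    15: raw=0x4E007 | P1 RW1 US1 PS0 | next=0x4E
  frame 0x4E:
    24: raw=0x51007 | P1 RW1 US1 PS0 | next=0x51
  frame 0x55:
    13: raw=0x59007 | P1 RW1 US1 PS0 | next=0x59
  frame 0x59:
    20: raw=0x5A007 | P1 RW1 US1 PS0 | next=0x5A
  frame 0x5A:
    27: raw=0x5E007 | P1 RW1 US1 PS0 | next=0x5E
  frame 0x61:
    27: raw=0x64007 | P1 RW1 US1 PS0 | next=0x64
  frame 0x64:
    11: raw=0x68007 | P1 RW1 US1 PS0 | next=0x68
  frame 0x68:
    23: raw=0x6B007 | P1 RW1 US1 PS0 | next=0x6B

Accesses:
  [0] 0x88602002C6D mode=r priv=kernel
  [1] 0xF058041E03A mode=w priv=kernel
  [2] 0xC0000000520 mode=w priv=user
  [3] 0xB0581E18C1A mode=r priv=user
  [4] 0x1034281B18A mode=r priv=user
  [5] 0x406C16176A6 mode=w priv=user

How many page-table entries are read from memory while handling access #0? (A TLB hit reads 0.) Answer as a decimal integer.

Trace:
#0 VA=0x88602002C6D (r,kernel):
  lvl0: tbl 0x30, slot 17 ⇒ 0x31007 (P1/RW1/US1/PS0)
  lvl1: tbl 0x31, slot 24 ⇒ 0x34007 (P1/RW1/US1/PS0)
  lvl2: tbl 0x34, slot 16 ⇒ 0x35007 (P1/RW1/US1/PS0)
  lvl3: tbl 0x35, slot 2 ⇒ 0x39007 (P1/RW1/US1/PS0)
  ⇒ phys 0x39C6D  [4 reads]
#1 VA=0xF058041E03A (w,kernel):
  lvl0: tbl 0x30, slot 30 ⇒ 0x3B007 (P1/RW1/US1/PS0)
  lvl1: tbl 0x3B, slot 22 ⇒ 0x3C007 (P1/RW1/US1/PS0)
  lvl2: tbl 0x3C, slot 2 ⇒ 0x40007 (P1/RW1/US1/PS0)
  lvl3: tbl 0x40, slot 30 ⇒ 0x43007 (P1/RW1/US1/PS0)
  ⇒ phys 0x4303A  [4 reads]
#2 VA=0xC0000000520 (w,user):
  lvl0: tbl 0x30, slot 24 ⇒ 0x7F000 (P0/RW0/US0/PS0)
  ⇒ fault: PAGE_NOT_PRESENT  — 1 lookups
#3 VA=0xB0581E18C1A (r,user):
  lvl0: tbl 0x30, slot 22 ⇒ 0x47007 (P1/RW1/US1/PS0)
  lvl1: tbl 0x47, slot 22 ⇒ 0x4A007 (P1/RW1/US1/PS0)
  lvl2: tbl 0x4A, slot 15 ⇒ 0x4E007 (P1/RW1/US1/PS0)
  lvl3: tbl 0x4E, slot 24 ⇒ 0x51007 (P1/RW1/US1/PS0)
  ⇒ phys 0x51C1A  [4 reads]
#4 VA=0x1034281B18A (r,user):
  lvl0: tbl 0x30, slot 2 ⇒ 0x55007 (P1/RW1/US1/PS0)
  lvl1: tbl 0x55, slot 13 ⇒ 0x59007 (P1/RW1/US1/PS0)
  lvl2: tbl 0x59, slot 20 ⇒ 0x5A007 (P1/RW1/US1/PS0)
  lvl3: tbl 0x5A, slot 27 ⇒ 0x5E007 (P1/RW1/US1/PS0)
  ⇒ phys 0x5E18A  [4 reads]
#5 VA=0x406C16176A6 (w,user):
  lvl0: tbl 0x30, slot 8 ⇒ 0x61007 (P1/RW1/US1/PS0)
  lvl1: tbl 0x61, slot 27 ⇒ 0x64007 (P1/RW1/US1/PS0)
  lvl2: tbl 0x64, slot 11 ⇒ 0x68007 (P1/RW1/US1/PS0)
  lvl3: tbl 0x68, slot 23 ⇒ 0x6B007 (P1/RW1/US1/PS0)
  ⇒ phys 0x6B6A6  [4 reads]

Entries read for #0: 4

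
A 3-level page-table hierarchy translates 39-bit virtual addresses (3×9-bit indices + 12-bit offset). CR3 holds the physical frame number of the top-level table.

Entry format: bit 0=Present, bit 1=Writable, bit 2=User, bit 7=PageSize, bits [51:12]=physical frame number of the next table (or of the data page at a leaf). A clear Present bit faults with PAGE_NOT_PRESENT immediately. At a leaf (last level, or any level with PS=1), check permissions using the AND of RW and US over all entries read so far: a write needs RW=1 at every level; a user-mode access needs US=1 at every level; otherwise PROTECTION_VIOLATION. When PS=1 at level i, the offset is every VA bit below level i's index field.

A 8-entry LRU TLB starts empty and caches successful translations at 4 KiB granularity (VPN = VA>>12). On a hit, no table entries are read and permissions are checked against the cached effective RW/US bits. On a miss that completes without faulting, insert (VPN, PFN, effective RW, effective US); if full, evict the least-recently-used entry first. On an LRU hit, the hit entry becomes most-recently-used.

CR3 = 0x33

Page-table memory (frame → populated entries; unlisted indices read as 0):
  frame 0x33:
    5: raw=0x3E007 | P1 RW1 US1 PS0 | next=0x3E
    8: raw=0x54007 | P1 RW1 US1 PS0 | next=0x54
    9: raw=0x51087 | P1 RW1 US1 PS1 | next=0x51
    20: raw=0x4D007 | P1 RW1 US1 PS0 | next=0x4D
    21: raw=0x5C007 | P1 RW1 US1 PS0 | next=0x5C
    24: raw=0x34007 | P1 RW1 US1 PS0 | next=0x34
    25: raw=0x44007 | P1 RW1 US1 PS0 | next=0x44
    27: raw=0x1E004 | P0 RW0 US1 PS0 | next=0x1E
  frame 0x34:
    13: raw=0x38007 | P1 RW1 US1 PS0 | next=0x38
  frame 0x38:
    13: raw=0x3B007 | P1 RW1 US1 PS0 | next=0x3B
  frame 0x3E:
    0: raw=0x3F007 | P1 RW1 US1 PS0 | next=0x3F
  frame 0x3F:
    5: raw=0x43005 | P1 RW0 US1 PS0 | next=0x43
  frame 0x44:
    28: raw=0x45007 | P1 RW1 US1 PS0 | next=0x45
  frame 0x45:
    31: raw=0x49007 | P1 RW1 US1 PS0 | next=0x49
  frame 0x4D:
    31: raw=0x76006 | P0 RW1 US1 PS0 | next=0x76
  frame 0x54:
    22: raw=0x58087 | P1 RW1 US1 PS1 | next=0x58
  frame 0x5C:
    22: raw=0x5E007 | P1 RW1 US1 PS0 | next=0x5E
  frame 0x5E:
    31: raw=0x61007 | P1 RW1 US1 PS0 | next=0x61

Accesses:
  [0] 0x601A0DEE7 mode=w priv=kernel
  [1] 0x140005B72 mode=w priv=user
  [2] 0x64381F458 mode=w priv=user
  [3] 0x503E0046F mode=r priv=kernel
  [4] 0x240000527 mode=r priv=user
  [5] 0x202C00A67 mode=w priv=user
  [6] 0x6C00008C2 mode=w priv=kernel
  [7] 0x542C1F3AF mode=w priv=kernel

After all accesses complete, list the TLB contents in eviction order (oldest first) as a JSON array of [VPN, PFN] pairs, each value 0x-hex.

Walk each access:
#0 VA=0x601A0DEE7 (w,kernel):
  L0: frame=0x33 idx=24 entry=0x34007 [P=1 RW=1 US=1 PS=0]
  L1: frame=0x34 idx=13 entry=0x38007 [P=1 RW=1 US=1 PS=0]
  L2: frame=0x38 idx=13 entry=0x3B007 [P=1 RW=1 US=1 PS=0]
  → PA=0x3BEE7  (3 entries read)
#1 VA=0x140005B72 (w,user):
  L0: frame=0x33 idx=5 entry=0x3E007 [P=1 RW=1 US=1 PS=0]
  L1: frame=0x3E idx=0 entry=0x3F007 [P=1 RW=1 US=1 PS=0]
  L2: frame=0x3F idx=5 entry=0x43005 [P=1 RW=0 US=1 PS=0]
  ⇒ fault: PROTECTION_VIOLATION  — 3 lookups
#2 VA=0x64381F458 (w,user):
  L0: frame=0x33 idx=25 entry=0x44007 [P=1 RW=1 US=1 PS=0]
  L1: frame=0x44 idx=28 entry=0x45007 [P=1 RW=1 US=1 PS=0]
  L2: frame=0x45 idx=31 entry=0x49007 [P=1 RW=1 US=1 PS=0]
  → PA=0x49458  (3 entries read)
#3 VA=0x503E0046F (r,kernel):
  L0: frame=0x33 idx=20 entry=0x4D007 [P=1 RW=1 US=1 PS=0]
  L1: frame=0x4D idx=31 entry=0x76006 [P=0 RW=1 US=1 PS=0]
  ⇒ fault: PAGE_NOT_PRESENT  — 2 lookups
#4 VA=0x240000527 (r,user):
  L0: frame=0x33 idx=9 entry=0x51087 [P=1 RW=1 US=1 PS=1]
  → PA=0x51527 (huge @L0)  (1 entries read)
#5 VA=0x202C00A67 (w,user):
  L0: frame=0x33 idx=8 entry=0x54007 [P=1 RW=1 US=1 PS=0]
  L1: frame=0x54 idx=22 entry=0x58087 [P=1 RW=1 US=1 PS=1]
  → PA=0x58A67 (huge @L1)  (2 entries read)
#6 VA=0x6C00008C2 (w,kernel):
  L0: frame=0x33 idx=27 entry=0x1E004 [P=0 RW=0 US=1 PS=0]
  ⇒ fault: PAGE_NOT_PRESENT  — 1 lookups
#7 VA=0x542C1F3AF (w,kernel):
  L0: frame=0x33 idx=21 entry=0x5C007 [P=1 RW=1 US=1 PS=0]
  L1: frame=0x5C idx=22 entry=0x5E007 [P=1 RW=1 US=1 PS=0]
  L2: frame=0x5E idx=31 entry=0x61007 [P=1 RW=1 US=1 PS=0]
  → PA=0x613AF  (3 entries read)

TLB: [["0x601A0D", "0x3B"], ["0x64381F", "0x49"], ["0x240000", "0x51"], ["0x202C00", "0x58"], ["0x542C1F", "0x61"]]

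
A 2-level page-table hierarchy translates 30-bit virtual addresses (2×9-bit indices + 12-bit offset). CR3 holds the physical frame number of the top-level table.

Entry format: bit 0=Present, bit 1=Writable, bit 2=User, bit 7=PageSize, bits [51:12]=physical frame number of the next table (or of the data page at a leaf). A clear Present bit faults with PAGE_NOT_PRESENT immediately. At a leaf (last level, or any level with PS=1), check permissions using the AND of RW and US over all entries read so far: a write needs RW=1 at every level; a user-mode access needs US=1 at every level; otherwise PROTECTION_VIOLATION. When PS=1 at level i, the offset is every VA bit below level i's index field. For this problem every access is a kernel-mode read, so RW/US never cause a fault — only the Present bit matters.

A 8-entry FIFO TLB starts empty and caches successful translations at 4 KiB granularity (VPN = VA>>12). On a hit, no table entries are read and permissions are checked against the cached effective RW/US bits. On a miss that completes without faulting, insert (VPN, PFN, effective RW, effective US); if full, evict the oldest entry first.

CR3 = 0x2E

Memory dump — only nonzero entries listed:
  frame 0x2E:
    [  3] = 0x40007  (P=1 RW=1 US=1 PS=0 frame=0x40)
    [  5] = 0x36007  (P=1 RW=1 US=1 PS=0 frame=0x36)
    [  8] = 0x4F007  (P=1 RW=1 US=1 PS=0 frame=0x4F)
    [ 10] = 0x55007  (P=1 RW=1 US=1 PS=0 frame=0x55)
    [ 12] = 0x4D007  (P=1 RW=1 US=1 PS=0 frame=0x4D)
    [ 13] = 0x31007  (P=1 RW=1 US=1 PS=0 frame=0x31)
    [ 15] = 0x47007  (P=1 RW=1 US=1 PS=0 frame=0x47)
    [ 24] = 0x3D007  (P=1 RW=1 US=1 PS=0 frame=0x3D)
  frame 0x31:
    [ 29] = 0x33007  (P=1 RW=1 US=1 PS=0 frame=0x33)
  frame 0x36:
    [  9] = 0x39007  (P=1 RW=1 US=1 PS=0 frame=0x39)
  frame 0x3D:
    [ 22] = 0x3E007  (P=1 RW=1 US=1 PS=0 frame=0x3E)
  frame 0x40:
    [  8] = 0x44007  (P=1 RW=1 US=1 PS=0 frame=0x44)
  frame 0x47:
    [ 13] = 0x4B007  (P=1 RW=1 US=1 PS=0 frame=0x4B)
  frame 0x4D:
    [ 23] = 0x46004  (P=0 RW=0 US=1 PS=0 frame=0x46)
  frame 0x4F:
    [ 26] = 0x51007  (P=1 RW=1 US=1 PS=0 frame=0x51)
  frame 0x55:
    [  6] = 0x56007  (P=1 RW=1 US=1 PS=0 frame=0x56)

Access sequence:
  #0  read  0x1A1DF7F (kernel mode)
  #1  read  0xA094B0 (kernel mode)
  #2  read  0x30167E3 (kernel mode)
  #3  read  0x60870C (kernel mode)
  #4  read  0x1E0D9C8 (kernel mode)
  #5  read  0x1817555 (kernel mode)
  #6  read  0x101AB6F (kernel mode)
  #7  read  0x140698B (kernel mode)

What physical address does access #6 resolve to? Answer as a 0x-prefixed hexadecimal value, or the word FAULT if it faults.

Trace:
#0 VA=0x1A1DF7F (r,kernel):
  L0: frame=0x2E idx=13 entry=0x31007 [P=1 RW=1 US=1 PS=0]
  L1: frame=0x31 idx=29 entry=0x33007 [P=1 RW=1 US=1 PS=0]
  ⇒ phys 0x33F7F  [2 reads]
#1 VA=0xA094B0 (r,kernel):
  L0: frame=0x2E idx=5 entry=0x36007 [P=1 RW=1 US=1 PS=0]
  L1: frame=0x36 idx=9 entry=0x39007 [P=1 RW=1 US=1 PS=0]
  ⇒ phys 0x394B0  [2 reads]
#2 VA=0x30167E3 (r,kernel):
  L0: frame=0x2E idx=24 entry=0x3D007 [P=1 RW=1 US=1 PS=0]
  L1: frame=0x3D idx=22 entry=0x3E007 [P=1 RW=1 US=1 PS=0]
  ⇒ phys 0x3E7E3  [2 reads]
#3 VA=0x60870C (r,kernel):
  L0: frame=0x2E idx=3 entry=0x40007 [P=1 RW=1 US=1 PS=0]
  L1: frame=0x40 idx=8 entry=0x44007 [P=1 RW=1 US=1 PS=0]
  ⇒ phys 0x4470C  [2 reads]
#4 VA=0x1E0D9C8 (r,kernel):
  L0: frame=0x2E idx=15 entry=0x47007 [P=1 RW=1 US=1 PS=0]
  L1: frame=0x47 idx=13 entry=0x4B007 [P=1 RW=1 US=1 PS=0]
  ⇒ phys 0x4B9C8  [2 reads]
#5 VA=0x1817555 (r,kernel):
  L0: frame=0x2E idx=12 entry=0x4D007 [P=1 RW=1 US=1 PS=0]
  L1: frame=0x4D idx=23 entry=0x46004 [P=0 RW=0 US=1 PS=0]
  ✗ PAGE_NOT_PRESENT  [2 reads]
#6 VA=0x101AB6F (r,kernel):
  L0: frame=0x2E idx=8 entry=0x4F007 [P=1 RW=1 US=1 PS=0]
  L1: frame=0x4F idx=26 entry=0x51007 [P=1 RW=1 US=1 PS=0]
  ⇒ phys 0x51B6F  [2 reads]
#7 VA=0x140698B (r,kernel):
  L0: frame=0x2E idx=10 entry=0x55007 [P=1 RW=1 US=1 PS=0]
  L1: frame=0x55 idx=6 entry=0x56007 [P=1 RW=1 US=1 PS=0]
  ⇒ phys 0x5698B  [2 reads]

Access #6 PA: 0x51B6F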